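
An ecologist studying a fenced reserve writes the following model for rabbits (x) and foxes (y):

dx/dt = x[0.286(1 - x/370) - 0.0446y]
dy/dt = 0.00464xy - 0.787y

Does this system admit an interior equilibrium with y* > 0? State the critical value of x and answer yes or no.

Threshold x = 170; K > 170, so yes, the predator persists.

The predator equation gives dy/dt > 0 only when x > 0.787/0.00464 = 170.
Without the predator, x → K = 370. Since 370 > 170, the predator can invade and persist.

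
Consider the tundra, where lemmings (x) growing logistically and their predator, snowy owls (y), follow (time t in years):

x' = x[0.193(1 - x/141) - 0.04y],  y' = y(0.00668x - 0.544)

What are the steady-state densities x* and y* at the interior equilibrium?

x* ≈ 81.4, y* ≈ 2.04

From dy/dt = 0 with y > 0: 0.00668x* = 0.544, so x* = 81.4.
Substitute into dx/dt = 0: 0.193(1 - 81.4/141) = 0.04y*.
The bracket is 0.422, giving y* = 0.0815/0.04 = 2.04.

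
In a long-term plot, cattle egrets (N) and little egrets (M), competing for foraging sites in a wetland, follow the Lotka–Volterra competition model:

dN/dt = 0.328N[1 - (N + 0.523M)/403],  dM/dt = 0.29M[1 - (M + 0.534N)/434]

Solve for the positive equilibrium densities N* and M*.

Setting both brackets to zero gives the nullclines N + 0.523M = 403 and 0.534N + M = 434.
Substituting M = 434 - 0.534N into the first: N(1 - 0.523·0.534) = 403 - 0.523·434.
So N* = 176/0.721 = 244, and then M* = 434 - 0.534·244 = 304.

N* ≈ 244, M* ≈ 304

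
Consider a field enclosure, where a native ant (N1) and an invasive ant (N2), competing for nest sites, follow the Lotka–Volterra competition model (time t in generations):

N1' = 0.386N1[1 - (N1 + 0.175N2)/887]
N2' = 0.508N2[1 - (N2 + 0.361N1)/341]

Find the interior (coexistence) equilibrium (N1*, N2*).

N1* ≈ 883, N2* ≈ 22.2

Setting both brackets to zero gives the nullclines N1 + 0.175N2 = 887 and 0.361N1 + N2 = 341.
Substituting N2 = 341 - 0.361N1 into the first: N1(1 - 0.175·0.361) = 887 - 0.175·341.
So N1* = 827/0.937 = 883, and then N2* = 341 - 0.361·883 = 22.2.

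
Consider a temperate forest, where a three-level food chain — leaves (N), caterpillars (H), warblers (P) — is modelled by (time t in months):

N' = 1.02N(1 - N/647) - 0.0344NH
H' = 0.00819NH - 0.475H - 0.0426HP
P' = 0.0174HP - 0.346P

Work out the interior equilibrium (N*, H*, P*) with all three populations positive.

From dP/dt = 0: 0.0174H* = 0.346, so H* = 19.9.
From dN/dt = 0: 1.02(1 - N*/647) = 0.0344·19.9, giving N* = 647·(1 - 0.671) = 213.
From dH/dt = 0: 0.00819·213 - 0.475 = 0.0426P*, so P* = 1.27/0.0426 = 29.8.

N* ≈ 213, H* ≈ 19.9, P* ≈ 29.8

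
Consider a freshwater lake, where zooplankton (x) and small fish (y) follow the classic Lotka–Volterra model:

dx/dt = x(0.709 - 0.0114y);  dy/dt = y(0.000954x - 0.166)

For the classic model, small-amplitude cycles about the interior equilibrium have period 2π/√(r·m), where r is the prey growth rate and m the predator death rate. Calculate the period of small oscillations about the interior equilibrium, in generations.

Here r = 0.709 and m = 0.166, so r·m = 0.118.
ω = √0.118 = 0.343 per generation, hence T = 2π/ω ≈ 18.3 generations.

T ≈ 18.3 generations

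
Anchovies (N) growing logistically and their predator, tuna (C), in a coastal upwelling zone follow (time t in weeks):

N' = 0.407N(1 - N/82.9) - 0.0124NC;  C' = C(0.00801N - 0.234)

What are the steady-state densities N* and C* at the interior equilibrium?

N* ≈ 29.2, C* ≈ 21.3

From dC/dt = 0 with C > 0: 0.00801N* = 0.234, so N* = 29.2.
Substitute into dN/dt = 0: 0.407(1 - 29.2/82.9) = 0.0124C*.
The bracket is 0.648, giving C* = 0.264/0.0124 = 21.3.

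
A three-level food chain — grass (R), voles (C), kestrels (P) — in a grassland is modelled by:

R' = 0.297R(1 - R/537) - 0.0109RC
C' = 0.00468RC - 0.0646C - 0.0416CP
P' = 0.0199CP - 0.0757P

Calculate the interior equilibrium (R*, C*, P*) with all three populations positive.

From dP/dt = 0: 0.0199C* = 0.0757, so C* = 3.8.
From dR/dt = 0: 0.297(1 - R*/537) = 0.0109·3.8, giving R* = 537·(1 - 0.14) = 462.
From dC/dt = 0: 0.00468·462 - 0.0646 = 0.0416P*, so P* = 2.1/0.0416 = 50.4.

R* ≈ 462, C* ≈ 3.8, P* ≈ 50.4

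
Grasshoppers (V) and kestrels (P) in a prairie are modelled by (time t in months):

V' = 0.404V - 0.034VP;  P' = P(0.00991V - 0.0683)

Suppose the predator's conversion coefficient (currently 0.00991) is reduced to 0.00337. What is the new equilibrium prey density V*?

At the interior fixed point, setting dP/dt = 0 with P > 0 fixes V* = (predator death rate)/(VP coefficient) — independent of the other coefficients.
With the change, V* = 0.0683/0.00337 = 20.3; it rises from 6.89.

V* ≈ 20.3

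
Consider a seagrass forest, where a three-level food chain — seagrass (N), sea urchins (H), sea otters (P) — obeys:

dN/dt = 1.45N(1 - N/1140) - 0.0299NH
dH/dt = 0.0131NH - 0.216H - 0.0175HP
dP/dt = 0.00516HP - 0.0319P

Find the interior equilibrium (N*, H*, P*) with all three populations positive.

N* ≈ 995, H* ≈ 6.18, P* ≈ 732

From dP/dt = 0: 0.00516H* = 0.0319, so H* = 6.18.
From dN/dt = 0: 1.45(1 - N*/1140) = 0.0299·6.18, giving N* = 1140·(1 - 0.127) = 995.
From dH/dt = 0: 0.0131·995 - 0.216 = 0.0175P*, so P* = 12.8/0.0175 = 732.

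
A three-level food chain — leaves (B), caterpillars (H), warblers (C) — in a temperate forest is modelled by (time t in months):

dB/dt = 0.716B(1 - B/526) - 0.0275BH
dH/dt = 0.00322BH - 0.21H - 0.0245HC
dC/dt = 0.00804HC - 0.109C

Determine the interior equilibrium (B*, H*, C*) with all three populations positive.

B* ≈ 252, H* ≈ 13.6, C* ≈ 24.6

From dC/dt = 0: 0.00804H* = 0.109, so H* = 13.6.
From dB/dt = 0: 0.716(1 - B*/526) = 0.0275·13.6, giving B* = 526·(1 - 0.521) = 252.
From dH/dt = 0: 0.00322·252 - 0.21 = 0.0245C*, so C* = 0.602/0.0245 = 24.6.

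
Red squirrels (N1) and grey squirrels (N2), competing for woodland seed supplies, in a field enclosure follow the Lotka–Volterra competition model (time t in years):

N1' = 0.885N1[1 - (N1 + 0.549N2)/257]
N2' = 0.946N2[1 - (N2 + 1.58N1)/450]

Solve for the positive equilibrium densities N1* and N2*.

Setting both brackets to zero gives the nullclines N1 + 0.549N2 = 257 and 1.58N1 + N2 = 450.
Substituting N2 = 450 - 1.58N1 into the first: N1(1 - 0.549·1.58) = 257 - 0.549·450.
So N1* = 9.95/0.133 = 75, and then N2* = 450 - 1.58·75 = 331.

N1* ≈ 75, N2* ≈ 331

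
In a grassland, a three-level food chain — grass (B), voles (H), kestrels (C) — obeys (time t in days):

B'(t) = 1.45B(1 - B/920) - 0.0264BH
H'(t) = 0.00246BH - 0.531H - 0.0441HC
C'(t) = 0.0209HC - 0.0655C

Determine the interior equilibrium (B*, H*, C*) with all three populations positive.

From dC/dt = 0: 0.0209H* = 0.0655, so H* = 3.13.
From dB/dt = 0: 1.45(1 - B*/920) = 0.0264·3.13, giving B* = 920·(1 - 0.0571) = 868.
From dH/dt = 0: 0.00246·868 - 0.531 = 0.0441C*, so C* = 1.6/0.0441 = 36.4.

B* ≈ 868, H* ≈ 3.13, C* ≈ 36.4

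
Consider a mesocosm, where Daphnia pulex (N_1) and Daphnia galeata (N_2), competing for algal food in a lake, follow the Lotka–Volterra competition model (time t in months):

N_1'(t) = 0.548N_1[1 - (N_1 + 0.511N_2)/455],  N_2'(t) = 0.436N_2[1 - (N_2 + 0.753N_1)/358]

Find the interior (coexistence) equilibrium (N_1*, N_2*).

N_1* ≈ 442, N_2* ≈ 25

Setting both brackets to zero gives the nullclines N_1 + 0.511N_2 = 455 and 0.753N_1 + N_2 = 358.
Substituting N_2 = 358 - 0.753N_1 into the first: N_1(1 - 0.511·0.753) = 455 - 0.511·358.
So N_1* = 272/0.615 = 442, and then N_2* = 358 - 0.753·442 = 25.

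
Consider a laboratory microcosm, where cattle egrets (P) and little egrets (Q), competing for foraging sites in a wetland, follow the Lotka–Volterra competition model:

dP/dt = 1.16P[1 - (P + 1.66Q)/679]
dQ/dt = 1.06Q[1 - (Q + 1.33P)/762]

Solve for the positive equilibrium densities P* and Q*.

Setting both brackets to zero gives the nullclines P + 1.66Q = 679 and 1.33P + Q = 762.
Substituting Q = 762 - 1.33P into the first: P(1 - 1.66·1.33) = 679 - 1.66·762.
So P* = -586/-1.21 = 485, and then Q* = 762 - 1.33·485 = 117.

P* ≈ 485, Q* ≈ 117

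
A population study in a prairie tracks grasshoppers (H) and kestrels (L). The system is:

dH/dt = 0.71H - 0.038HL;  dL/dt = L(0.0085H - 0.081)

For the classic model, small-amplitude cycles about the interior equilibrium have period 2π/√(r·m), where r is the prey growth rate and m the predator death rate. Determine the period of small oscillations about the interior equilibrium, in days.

Here r = 0.71 and m = 0.081, so r·m = 0.0575.
ω = √0.0575 = 0.24 per day, hence T = 2π/ω ≈ 26.2 days.

T ≈ 26.2 days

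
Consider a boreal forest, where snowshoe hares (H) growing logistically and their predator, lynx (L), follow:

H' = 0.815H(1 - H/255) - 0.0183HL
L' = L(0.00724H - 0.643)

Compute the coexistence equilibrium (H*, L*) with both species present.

From dL/dt = 0 with L > 0: 0.00724H* = 0.643, so H* = 88.8.
Substitute into dH/dt = 0: 0.815(1 - 88.8/255) = 0.0183L*.
The bracket is 0.652, giving L* = 0.531/0.0183 = 29.

H* ≈ 88.8, L* ≈ 29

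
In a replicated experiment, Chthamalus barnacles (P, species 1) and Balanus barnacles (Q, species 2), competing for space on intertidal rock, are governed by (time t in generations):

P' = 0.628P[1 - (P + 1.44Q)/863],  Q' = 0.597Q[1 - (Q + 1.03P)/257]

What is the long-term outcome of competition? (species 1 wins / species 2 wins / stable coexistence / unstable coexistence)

Compare the nullcline intercepts: K1/α12 = 863/1.44 = 599 > K2 = 257; K2/α21 = 257/1.03 = 250 < K1 = 863.
Since the inequalities point opposite ways, species 1 can invade but species 2 cannot.

species 1 excludes species 2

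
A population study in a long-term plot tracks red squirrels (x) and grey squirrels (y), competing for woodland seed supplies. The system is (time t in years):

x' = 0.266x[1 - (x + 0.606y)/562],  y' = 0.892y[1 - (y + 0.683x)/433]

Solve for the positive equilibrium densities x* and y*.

Setting both brackets to zero gives the nullclines x + 0.606y = 562 and 0.683x + y = 433.
Substituting y = 433 - 0.683x into the first: x(1 - 0.606·0.683) = 562 - 0.606·433.
So x* = 300/0.586 = 511, and then y* = 433 - 0.683·511 = 83.9.

x* ≈ 511, y* ≈ 83.9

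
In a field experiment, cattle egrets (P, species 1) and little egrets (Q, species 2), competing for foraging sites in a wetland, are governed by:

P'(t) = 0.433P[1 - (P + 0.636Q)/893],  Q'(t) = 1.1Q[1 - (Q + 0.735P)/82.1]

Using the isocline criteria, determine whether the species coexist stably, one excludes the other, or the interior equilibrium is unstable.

species 1 excludes species 2

Compare the nullcline intercepts: K1/α12 = 893/0.636 = 1400 > K2 = 82.1; K2/α21 = 82.1/0.735 = 112 < K1 = 893.
Since the inequalities point opposite ways, species 1 can invade but species 2 cannot.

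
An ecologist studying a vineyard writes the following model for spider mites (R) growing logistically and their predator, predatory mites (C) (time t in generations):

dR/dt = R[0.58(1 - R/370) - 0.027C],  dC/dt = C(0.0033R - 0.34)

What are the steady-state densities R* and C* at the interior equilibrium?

From dC/dt = 0 with C > 0: 0.0033R* = 0.34, so R* = 103.
Substitute into dR/dt = 0: 0.58(1 - 103/370) = 0.027C*.
The bracket is 0.722, giving C* = 0.418/0.027 = 15.5.

R* ≈ 103, C* ≈ 15.5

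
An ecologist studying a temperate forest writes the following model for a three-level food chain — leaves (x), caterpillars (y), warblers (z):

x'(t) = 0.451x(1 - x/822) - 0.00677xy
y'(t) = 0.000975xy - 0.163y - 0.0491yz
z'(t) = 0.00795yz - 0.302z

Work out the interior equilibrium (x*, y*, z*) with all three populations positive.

x* ≈ 353, y* ≈ 38, z* ≈ 3.7

From dz/dt = 0: 0.00795y* = 0.302, so y* = 38.
From dx/dt = 0: 0.451(1 - x*/822) = 0.00677·38, giving x* = 822·(1 - 0.57) = 353.
From dy/dt = 0: 0.000975·353 - 0.163 = 0.0491z*, so z* = 0.181/0.0491 = 3.7.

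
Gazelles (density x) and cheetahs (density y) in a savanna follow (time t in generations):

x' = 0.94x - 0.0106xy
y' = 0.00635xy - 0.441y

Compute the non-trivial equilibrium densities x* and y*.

Set dy/dt = 0 with y > 0: 0.00635x - 0.441 = 0, so x* = 0.441/0.00635 = 69.4.
Set dx/dt = 0 with x > 0: 0.94 - 0.0106y = 0, so y* = 0.94/0.0106 = 88.7.

x* ≈ 69.4, y* ≈ 88.7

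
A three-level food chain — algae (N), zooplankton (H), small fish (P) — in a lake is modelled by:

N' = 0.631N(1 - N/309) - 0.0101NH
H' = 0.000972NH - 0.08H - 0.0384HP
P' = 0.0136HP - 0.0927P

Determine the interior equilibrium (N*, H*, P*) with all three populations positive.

N* ≈ 275, H* ≈ 6.82, P* ≈ 4.88

From dP/dt = 0: 0.0136H* = 0.0927, so H* = 6.82.
From dN/dt = 0: 0.631(1 - N*/309) = 0.0101·6.82, giving N* = 309·(1 - 0.109) = 275.
From dH/dt = 0: 0.000972·275 - 0.08 = 0.0384P*, so P* = 0.188/0.0384 = 4.88.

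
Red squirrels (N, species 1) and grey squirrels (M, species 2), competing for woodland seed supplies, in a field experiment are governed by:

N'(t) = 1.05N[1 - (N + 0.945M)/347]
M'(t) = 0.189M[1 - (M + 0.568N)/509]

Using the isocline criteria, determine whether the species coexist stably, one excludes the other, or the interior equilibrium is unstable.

species 2 excludes species 1

Compare the nullcline intercepts: K1/α12 = 347/0.945 = 367 < K2 = 509; K2/α21 = 509/0.568 = 896 > K1 = 347.
Since the inequalities point opposite ways, species 2 can invade but species 1 cannot.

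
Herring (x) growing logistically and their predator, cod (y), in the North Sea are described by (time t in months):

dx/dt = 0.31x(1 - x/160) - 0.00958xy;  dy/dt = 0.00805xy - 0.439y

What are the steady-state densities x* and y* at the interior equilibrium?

From dy/dt = 0 with y > 0: 0.00805x* = 0.439, so x* = 54.5.
Substitute into dx/dt = 0: 0.31(1 - 54.5/160) = 0.00958y*.
The bracket is 0.659, giving y* = 0.204/0.00958 = 21.3.

x* ≈ 54.5, y* ≈ 21.3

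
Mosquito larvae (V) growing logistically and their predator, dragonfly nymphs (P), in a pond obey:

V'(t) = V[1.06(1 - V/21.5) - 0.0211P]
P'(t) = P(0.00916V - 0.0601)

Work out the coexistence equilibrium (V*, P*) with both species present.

From dP/dt = 0 with P > 0: 0.00916V* = 0.0601, so V* = 6.56.
Substitute into dV/dt = 0: 1.06(1 - 6.56/21.5) = 0.0211P*.
The bracket is 0.695, giving P* = 0.737/0.0211 = 34.9.

V* ≈ 6.56, P* ≈ 34.9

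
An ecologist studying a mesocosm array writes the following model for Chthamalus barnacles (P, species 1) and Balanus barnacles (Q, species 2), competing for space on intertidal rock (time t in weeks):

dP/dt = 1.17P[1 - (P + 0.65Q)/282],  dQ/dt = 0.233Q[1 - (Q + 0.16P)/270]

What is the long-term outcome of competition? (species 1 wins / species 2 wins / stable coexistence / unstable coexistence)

Compare the nullcline intercepts: K1/α12 = 282/0.65 = 434 > K2 = 270; K2/α21 = 270/0.16 = 1690 > K1 = 282.
Since both inequalities hold, each species can invade when rare, so the interior equilibrium is stable.

stable coexistence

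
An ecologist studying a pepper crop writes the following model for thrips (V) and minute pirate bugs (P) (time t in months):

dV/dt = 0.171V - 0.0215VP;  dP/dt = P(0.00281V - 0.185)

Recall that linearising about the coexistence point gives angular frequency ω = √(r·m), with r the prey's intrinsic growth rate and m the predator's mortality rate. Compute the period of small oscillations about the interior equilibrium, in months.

Here r = 0.171 and m = 0.185, so r·m = 0.0316.
ω = √0.0316 = 0.178 per month, hence T = 2π/ω ≈ 35.3 months.

T ≈ 35.3 months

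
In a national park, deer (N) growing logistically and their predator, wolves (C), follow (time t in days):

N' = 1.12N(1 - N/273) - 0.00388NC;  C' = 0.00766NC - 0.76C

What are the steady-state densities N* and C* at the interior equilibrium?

N* ≈ 99.2, C* ≈ 184

From dC/dt = 0 with C > 0: 0.00766N* = 0.76, so N* = 99.2.
Substitute into dN/dt = 0: 1.12(1 - 99.2/273) = 0.00388C*.
The bracket is 0.637, giving C* = 0.713/0.00388 = 184.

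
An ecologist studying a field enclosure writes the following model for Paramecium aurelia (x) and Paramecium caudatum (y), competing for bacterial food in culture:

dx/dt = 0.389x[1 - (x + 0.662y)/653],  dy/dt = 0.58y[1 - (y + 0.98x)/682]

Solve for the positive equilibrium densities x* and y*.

x* ≈ 574, y* ≈ 120

Setting both brackets to zero gives the nullclines x + 0.662y = 653 and 0.98x + y = 682.
Substituting y = 682 - 0.98x into the first: x(1 - 0.662·0.98) = 653 - 0.662·682.
So x* = 202/0.351 = 574, and then y* = 682 - 0.98·574 = 120.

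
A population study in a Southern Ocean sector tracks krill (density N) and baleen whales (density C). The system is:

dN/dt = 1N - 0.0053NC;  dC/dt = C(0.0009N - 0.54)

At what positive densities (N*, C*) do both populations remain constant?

N* ≈ 600, C* ≈ 189

Set dC/dt = 0 with C > 0: 0.0009N - 0.54 = 0, so N* = 0.54/0.0009 = 600.
Set dN/dt = 0 with N > 0: 1 - 0.0053C = 0, so C* = 1/0.0053 = 189.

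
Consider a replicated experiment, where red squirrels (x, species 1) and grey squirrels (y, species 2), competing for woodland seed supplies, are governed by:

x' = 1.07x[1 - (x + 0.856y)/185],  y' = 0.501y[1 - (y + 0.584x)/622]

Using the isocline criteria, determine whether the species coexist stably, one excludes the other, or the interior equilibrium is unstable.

Compare the nullcline intercepts: K1/α12 = 185/0.856 = 216 < K2 = 622; K2/α21 = 622/0.584 = 1070 > K1 = 185.
Since the inequalities point opposite ways, species 2 can invade but species 1 cannot.

species 2 excludes species 1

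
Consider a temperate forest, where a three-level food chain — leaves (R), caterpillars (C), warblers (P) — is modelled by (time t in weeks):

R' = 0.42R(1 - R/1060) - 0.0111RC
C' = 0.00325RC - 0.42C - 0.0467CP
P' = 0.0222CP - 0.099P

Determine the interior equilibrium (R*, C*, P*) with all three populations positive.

From dP/dt = 0: 0.0222C* = 0.099, so C* = 4.46.
From dR/dt = 0: 0.42(1 - R*/1060) = 0.0111·4.46, giving R* = 1060·(1 - 0.118) = 935.
From dC/dt = 0: 0.00325·935 - 0.42 = 0.0467P*, so P* = 2.62/0.0467 = 56.1.

R* ≈ 935, C* ≈ 4.46, P* ≈ 56.1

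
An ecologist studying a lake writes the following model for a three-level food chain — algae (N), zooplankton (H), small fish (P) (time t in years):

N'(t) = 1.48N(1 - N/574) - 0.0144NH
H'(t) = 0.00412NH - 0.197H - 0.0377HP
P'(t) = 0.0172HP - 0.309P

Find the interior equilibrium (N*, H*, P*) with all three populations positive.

From dP/dt = 0: 0.0172H* = 0.309, so H* = 18.
From dN/dt = 0: 1.48(1 - N*/574) = 0.0144·18, giving N* = 574·(1 - 0.175) = 474.
From dH/dt = 0: 0.00412·474 - 0.197 = 0.0377P*, so P* = 1.75/0.0377 = 46.5.

N* ≈ 474, H* ≈ 18, P* ≈ 46.5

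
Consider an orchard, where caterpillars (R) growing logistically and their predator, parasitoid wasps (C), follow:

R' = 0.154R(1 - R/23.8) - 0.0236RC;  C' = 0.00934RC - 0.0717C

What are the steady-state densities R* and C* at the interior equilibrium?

From dC/dt = 0 with C > 0: 0.00934R* = 0.0717, so R* = 7.68.
Substitute into dR/dt = 0: 0.154(1 - 7.68/23.8) = 0.0236C*.
The bracket is 0.677, giving C* = 0.104/0.0236 = 4.42.

R* ≈ 7.68, C* ≈ 4.42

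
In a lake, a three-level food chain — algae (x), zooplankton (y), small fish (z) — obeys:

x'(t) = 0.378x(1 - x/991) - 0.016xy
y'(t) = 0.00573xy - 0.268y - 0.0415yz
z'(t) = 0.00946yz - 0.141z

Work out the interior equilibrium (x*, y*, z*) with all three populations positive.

x* ≈ 366, y* ≈ 14.9, z* ≈ 44

From dz/dt = 0: 0.00946y* = 0.141, so y* = 14.9.
From dx/dt = 0: 0.378(1 - x*/991) = 0.016·14.9, giving x* = 991·(1 - 0.631) = 366.
From dy/dt = 0: 0.00573·366 - 0.268 = 0.0415z*, so z* = 1.83/0.0415 = 44.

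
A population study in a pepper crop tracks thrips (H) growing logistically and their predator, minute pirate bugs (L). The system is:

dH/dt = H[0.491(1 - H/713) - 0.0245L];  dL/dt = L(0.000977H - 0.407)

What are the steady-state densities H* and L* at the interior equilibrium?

H* ≈ 417, L* ≈ 8.33

From dL/dt = 0 with L > 0: 0.000977H* = 0.407, so H* = 417.
Substitute into dH/dt = 0: 0.491(1 - 417/713) = 0.0245L*.
The bracket is 0.416, giving L* = 0.204/0.0245 = 8.33.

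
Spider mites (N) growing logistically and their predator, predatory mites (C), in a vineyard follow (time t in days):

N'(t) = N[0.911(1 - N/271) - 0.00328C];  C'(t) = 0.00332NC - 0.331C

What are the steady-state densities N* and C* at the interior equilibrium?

N* ≈ 99.7, C* ≈ 176

From dC/dt = 0 with C > 0: 0.00332N* = 0.331, so N* = 99.7.
Substitute into dN/dt = 0: 0.911(1 - 99.7/271) = 0.00328C*.
The bracket is 0.632, giving C* = 0.576/0.00328 = 176.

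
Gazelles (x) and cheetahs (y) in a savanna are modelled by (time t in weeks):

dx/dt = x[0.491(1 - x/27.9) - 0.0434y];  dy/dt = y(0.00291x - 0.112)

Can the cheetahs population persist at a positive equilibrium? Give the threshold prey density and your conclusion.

Threshold x = 38.5; K < 38.5, so no, the predator goes extinct.

The predator equation gives dy/dt > 0 only when x > 0.112/0.00291 = 38.5.
Without the predator, x → K = 27.9. Since 27.9 < 38.5, the predator cannot invade.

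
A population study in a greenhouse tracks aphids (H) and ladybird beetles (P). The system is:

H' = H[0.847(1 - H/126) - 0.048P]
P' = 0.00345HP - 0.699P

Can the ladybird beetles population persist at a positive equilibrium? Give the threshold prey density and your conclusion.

Threshold H = 203; K < 203, so no, the predator goes extinct.

The predator equation gives dP/dt > 0 only when H > 0.699/0.00345 = 203.
Without the predator, H → K = 126. Since 126 < 203, the predator cannot invade.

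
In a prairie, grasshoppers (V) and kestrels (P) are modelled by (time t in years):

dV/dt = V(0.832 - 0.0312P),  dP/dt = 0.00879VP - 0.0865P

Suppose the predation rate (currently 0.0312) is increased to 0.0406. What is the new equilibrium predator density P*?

At the interior fixed point, setting dV/dt = 0 with V > 0 fixes P* = (prey growth rate)/(VP coefficient) — independent of the other coefficients.
With the change, P* = 0.832/0.0406 = 20.5; it falls from 26.7.

P* ≈ 20.5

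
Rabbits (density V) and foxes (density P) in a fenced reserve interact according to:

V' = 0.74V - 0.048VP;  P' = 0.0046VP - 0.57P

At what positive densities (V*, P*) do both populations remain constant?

V* ≈ 124, P* ≈ 15.4

Set dP/dt = 0 with P > 0: 0.0046V - 0.57 = 0, so V* = 0.57/0.0046 = 124.
Set dV/dt = 0 with V > 0: 0.74 - 0.048P = 0, so P* = 0.74/0.048 = 15.4.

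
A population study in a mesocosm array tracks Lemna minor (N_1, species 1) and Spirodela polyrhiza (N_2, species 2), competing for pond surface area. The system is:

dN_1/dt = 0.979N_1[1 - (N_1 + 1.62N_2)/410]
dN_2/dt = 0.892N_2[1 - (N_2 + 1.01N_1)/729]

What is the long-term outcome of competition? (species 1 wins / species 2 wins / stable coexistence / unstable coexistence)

Compare the nullcline intercepts: K1/α12 = 410/1.62 = 253 < K2 = 729; K2/α21 = 729/1.01 = 722 > K1 = 410.
Since the inequalities point opposite ways, species 2 can invade but species 1 cannot.

species 2 excludes species 1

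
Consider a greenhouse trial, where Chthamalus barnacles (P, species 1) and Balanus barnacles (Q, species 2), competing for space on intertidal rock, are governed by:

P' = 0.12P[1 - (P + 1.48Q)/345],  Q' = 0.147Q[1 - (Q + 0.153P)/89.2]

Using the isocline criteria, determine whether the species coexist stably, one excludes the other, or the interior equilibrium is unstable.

stable coexistence

Compare the nullcline intercepts: K1/α12 = 345/1.48 = 233 > K2 = 89.2; K2/α21 = 89.2/0.153 = 583 > K1 = 345.
Since both inequalities hold, each species can invade when rare, so the interior equilibrium is stable.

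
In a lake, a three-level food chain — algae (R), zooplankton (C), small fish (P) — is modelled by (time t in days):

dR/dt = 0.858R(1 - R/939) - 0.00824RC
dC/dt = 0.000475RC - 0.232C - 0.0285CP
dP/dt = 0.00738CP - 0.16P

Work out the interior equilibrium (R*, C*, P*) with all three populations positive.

R* ≈ 743, C* ≈ 21.7, P* ≈ 4.25

From dP/dt = 0: 0.00738C* = 0.16, so C* = 21.7.
From dR/dt = 0: 0.858(1 - R*/939) = 0.00824·21.7, giving R* = 939·(1 - 0.208) = 743.
From dC/dt = 0: 0.000475·743 - 0.232 = 0.0285P*, so P* = 0.121/0.0285 = 4.25.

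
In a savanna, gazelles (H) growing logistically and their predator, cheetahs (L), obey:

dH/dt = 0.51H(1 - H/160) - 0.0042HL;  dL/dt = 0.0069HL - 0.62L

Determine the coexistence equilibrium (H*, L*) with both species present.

H* ≈ 89.9, L* ≈ 53.2

From dL/dt = 0 with L > 0: 0.0069H* = 0.62, so H* = 89.9.
Substitute into dH/dt = 0: 0.51(1 - 89.9/160) = 0.0042L*.
The bracket is 0.438, giving L* = 0.224/0.0042 = 53.2.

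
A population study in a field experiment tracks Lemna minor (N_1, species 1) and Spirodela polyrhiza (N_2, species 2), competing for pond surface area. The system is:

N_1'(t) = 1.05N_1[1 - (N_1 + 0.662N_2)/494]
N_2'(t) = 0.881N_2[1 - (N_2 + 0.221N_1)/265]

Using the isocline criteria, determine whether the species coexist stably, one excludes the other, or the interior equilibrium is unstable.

stable coexistence

Compare the nullcline intercepts: K1/α12 = 494/0.662 = 746 > K2 = 265; K2/α21 = 265/0.221 = 1200 > K1 = 494.
Since both inequalities hold, each species can invade when rare, so the interior equilibrium is stable.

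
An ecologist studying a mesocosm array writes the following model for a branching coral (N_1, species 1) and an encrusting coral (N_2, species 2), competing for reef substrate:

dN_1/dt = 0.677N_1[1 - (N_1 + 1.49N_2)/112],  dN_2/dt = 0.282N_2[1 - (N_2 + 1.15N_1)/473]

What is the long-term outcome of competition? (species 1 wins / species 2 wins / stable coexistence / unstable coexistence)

species 2 excludes species 1

Compare the nullcline intercepts: K1/α12 = 112/1.49 = 75.2 < K2 = 473; K2/α21 = 473/1.15 = 411 > K1 = 112.
Since the inequalities point opposite ways, species 2 can invade but species 1 cannot.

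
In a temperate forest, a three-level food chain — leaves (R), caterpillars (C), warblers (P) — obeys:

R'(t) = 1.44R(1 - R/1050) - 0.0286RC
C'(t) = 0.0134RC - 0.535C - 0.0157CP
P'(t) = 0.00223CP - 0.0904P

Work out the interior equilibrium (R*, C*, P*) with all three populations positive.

R* ≈ 205, C* ≈ 40.5, P* ≈ 141

From dP/dt = 0: 0.00223C* = 0.0904, so C* = 40.5.
From dR/dt = 0: 1.44(1 - R*/1050) = 0.0286·40.5, giving R* = 1050·(1 - 0.805) = 205.
From dC/dt = 0: 0.0134·205 - 0.535 = 0.0157P*, so P* = 2.21/0.0157 = 141.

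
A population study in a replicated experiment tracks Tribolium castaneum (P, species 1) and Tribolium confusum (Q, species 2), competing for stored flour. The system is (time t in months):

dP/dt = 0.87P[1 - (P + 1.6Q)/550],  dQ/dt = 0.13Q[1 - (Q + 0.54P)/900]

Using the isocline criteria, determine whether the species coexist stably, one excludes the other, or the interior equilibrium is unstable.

species 2 excludes species 1

Compare the nullcline intercepts: K1/α12 = 550/1.6 = 344 < K2 = 900; K2/α21 = 900/0.54 = 1670 > K1 = 550.
Since the inequalities point opposite ways, species 2 can invade but species 1 cannot.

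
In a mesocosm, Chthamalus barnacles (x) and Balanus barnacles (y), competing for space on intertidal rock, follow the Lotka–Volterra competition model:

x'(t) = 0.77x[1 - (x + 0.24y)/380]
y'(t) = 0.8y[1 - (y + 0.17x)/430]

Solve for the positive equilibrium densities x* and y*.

x* ≈ 289, y* ≈ 381

Setting both brackets to zero gives the nullclines x + 0.24y = 380 and 0.17x + y = 430.
Substituting y = 430 - 0.17x into the first: x(1 - 0.24·0.17) = 380 - 0.24·430.
So x* = 277/0.959 = 289, and then y* = 430 - 0.17·289 = 381.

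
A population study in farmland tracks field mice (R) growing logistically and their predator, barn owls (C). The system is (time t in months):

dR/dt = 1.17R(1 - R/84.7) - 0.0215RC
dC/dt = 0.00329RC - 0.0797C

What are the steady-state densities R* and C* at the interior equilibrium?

From dC/dt = 0 with C > 0: 0.00329R* = 0.0797, so R* = 24.2.
Substitute into dR/dt = 0: 1.17(1 - 24.2/84.7) = 0.0215C*.
The bracket is 0.714, giving C* = 0.835/0.0215 = 38.9.

R* ≈ 24.2, C* ≈ 38.9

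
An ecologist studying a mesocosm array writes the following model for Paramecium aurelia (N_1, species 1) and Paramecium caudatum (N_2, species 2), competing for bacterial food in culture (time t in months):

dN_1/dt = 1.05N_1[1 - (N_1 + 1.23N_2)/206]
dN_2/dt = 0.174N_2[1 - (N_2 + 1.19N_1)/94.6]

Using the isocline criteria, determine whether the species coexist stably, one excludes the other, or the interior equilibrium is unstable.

species 1 excludes species 2

Compare the nullcline intercepts: K1/α12 = 206/1.23 = 167 > K2 = 94.6; K2/α21 = 94.6/1.19 = 79.5 < K1 = 206.
Since the inequalities point opposite ways, species 1 can invade but species 2 cannot.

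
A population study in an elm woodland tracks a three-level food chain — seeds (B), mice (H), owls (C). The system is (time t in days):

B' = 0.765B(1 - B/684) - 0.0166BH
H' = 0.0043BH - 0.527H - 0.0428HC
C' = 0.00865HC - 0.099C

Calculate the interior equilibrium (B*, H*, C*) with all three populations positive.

B* ≈ 514, H* ≈ 11.4, C* ≈ 39.3

From dC/dt = 0: 0.00865H* = 0.099, so H* = 11.4.
From dB/dt = 0: 0.765(1 - B*/684) = 0.0166·11.4, giving B* = 684·(1 - 0.248) = 514.
From dH/dt = 0: 0.0043·514 - 0.527 = 0.0428C*, so C* = 1.68/0.0428 = 39.3.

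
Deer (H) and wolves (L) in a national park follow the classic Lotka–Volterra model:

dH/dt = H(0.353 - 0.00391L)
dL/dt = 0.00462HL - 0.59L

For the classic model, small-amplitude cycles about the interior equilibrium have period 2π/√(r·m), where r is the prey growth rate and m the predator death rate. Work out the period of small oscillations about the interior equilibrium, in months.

T ≈ 13.8 months

Here r = 0.353 and m = 0.59, so r·m = 0.208.
ω = √0.208 = 0.456 per month, hence T = 2π/ω ≈ 13.8 months.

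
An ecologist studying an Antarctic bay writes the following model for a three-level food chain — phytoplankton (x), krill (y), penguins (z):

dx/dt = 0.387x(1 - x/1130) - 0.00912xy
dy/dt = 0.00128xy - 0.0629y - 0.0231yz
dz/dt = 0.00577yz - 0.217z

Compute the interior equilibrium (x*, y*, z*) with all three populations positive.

x* ≈ 129, y* ≈ 37.6, z* ≈ 4.4

From dz/dt = 0: 0.00577y* = 0.217, so y* = 37.6.
From dx/dt = 0: 0.387(1 - x*/1130) = 0.00912·37.6, giving x* = 1130·(1 - 0.886) = 129.
From dy/dt = 0: 0.00128·129 - 0.0629 = 0.0231z*, so z* = 0.102/0.0231 = 4.4.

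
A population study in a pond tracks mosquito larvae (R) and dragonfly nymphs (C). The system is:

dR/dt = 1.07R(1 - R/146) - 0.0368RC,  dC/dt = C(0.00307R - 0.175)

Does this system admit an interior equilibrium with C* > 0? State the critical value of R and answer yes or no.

Threshold R = 57; K > 57, so yes, the predator persists.

The predator equation gives dC/dt > 0 only when R > 0.175/0.00307 = 57.
Without the predator, R → K = 146. Since 146 > 57, the predator can invade and persist.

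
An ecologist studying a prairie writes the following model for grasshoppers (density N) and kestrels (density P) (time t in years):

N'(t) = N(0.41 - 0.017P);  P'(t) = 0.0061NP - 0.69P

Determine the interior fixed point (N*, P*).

N* ≈ 113, P* ≈ 24.1

Set dP/dt = 0 with P > 0: 0.0061N - 0.69 = 0, so N* = 0.69/0.0061 = 113.
Set dN/dt = 0 with N > 0: 0.41 - 0.017P = 0, so P* = 0.41/0.017 = 24.1.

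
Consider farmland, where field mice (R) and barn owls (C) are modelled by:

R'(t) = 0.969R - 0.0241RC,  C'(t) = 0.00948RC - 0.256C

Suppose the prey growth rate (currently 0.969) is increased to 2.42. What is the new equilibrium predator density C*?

C* ≈ 100

At the interior fixed point, setting dR/dt = 0 with R > 0 fixes C* = (prey growth rate)/(RC coefficient) — independent of the other coefficients.
With the change, C* = 2.42/0.0241 = 100; it rises from 40.2.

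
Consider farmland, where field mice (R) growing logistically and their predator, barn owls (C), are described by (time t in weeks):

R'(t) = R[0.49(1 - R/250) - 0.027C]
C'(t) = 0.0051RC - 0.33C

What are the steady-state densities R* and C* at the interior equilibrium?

From dC/dt = 0 with C > 0: 0.0051R* = 0.33, so R* = 64.7.
Substitute into dR/dt = 0: 0.49(1 - 64.7/250) = 0.027C*.
The bracket is 0.741, giving C* = 0.363/0.027 = 13.5.

R* ≈ 64.7, C* ≈ 13.5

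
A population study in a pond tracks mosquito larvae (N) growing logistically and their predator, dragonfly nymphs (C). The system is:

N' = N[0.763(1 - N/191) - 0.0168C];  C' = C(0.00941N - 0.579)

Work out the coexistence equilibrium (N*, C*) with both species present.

N* ≈ 61.5, C* ≈ 30.8

From dC/dt = 0 with C > 0: 0.00941N* = 0.579, so N* = 61.5.
Substitute into dN/dt = 0: 0.763(1 - 61.5/191) = 0.0168C*.
The bracket is 0.678, giving C* = 0.517/0.0168 = 30.8.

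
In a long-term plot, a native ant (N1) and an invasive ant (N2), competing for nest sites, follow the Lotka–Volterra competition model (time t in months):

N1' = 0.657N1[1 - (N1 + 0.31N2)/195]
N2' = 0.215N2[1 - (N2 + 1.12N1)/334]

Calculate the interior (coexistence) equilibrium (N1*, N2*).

Setting both brackets to zero gives the nullclines N1 + 0.31N2 = 195 and 1.12N1 + N2 = 334.
Substituting N2 = 334 - 1.12N1 into the first: N1(1 - 0.31·1.12) = 195 - 0.31·334.
So N1* = 91.5/0.653 = 140, and then N2* = 334 - 1.12·140 = 177.

N1* ≈ 140, N2* ≈ 177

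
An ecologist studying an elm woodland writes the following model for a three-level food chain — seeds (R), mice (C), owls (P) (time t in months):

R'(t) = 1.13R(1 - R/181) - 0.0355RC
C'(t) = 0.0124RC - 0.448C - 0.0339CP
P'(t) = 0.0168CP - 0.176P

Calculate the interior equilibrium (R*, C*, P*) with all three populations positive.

From dP/dt = 0: 0.0168C* = 0.176, so C* = 10.5.
From dR/dt = 0: 1.13(1 - R*/181) = 0.0355·10.5, giving R* = 181·(1 - 0.329) = 121.
From dC/dt = 0: 0.0124·121 - 0.448 = 0.0339P*, so P* = 1.06/0.0339 = 31.2.

R* ≈ 121, C* ≈ 10.5, P* ≈ 31.2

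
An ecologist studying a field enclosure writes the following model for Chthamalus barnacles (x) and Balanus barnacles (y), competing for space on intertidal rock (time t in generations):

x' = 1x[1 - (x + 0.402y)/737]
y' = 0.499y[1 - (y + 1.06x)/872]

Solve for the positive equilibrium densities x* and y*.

Setting both brackets to zero gives the nullclines x + 0.402y = 737 and 1.06x + y = 872.
Substituting y = 872 - 1.06x into the first: x(1 - 0.402·1.06) = 737 - 0.402·872.
So x* = 386/0.574 = 673, and then y* = 872 - 1.06·673 = 158.

x* ≈ 673, y* ≈ 158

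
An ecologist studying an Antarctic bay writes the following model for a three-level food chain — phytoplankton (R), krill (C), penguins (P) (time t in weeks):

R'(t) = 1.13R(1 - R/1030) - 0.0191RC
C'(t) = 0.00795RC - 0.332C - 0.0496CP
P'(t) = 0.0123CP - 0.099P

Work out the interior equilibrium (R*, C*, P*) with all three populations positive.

R* ≈ 890, C* ≈ 8.05, P* ≈ 136

From dP/dt = 0: 0.0123C* = 0.099, so C* = 8.05.
From dR/dt = 0: 1.13(1 - R*/1030) = 0.0191·8.05, giving R* = 1030·(1 - 0.136) = 890.
From dC/dt = 0: 0.00795·890 - 0.332 = 0.0496P*, so P* = 6.74/0.0496 = 136.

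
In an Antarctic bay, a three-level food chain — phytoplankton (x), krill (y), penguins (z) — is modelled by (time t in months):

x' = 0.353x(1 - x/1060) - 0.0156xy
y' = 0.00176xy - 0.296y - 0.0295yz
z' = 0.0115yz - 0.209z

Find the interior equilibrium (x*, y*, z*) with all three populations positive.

x* ≈ 209, y* ≈ 18.2, z* ≈ 2.41

From dz/dt = 0: 0.0115y* = 0.209, so y* = 18.2.
From dx/dt = 0: 0.353(1 - x*/1060) = 0.0156·18.2, giving x* = 1060·(1 - 0.803) = 209.
From dy/dt = 0: 0.00176·209 - 0.296 = 0.0295z*, so z* = 0.0712/0.0295 = 2.41.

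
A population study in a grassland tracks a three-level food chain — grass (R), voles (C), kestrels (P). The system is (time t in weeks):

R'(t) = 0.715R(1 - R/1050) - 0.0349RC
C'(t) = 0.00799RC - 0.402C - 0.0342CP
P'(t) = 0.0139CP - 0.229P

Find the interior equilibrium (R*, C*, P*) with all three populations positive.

From dP/dt = 0: 0.0139C* = 0.229, so C* = 16.5.
From dR/dt = 0: 0.715(1 - R*/1050) = 0.0349·16.5, giving R* = 1050·(1 - 0.804) = 206.
From dC/dt = 0: 0.00799·206 - 0.402 = 0.0342P*, so P* = 1.24/0.0342 = 36.3.

R* ≈ 206, C* ≈ 16.5, P* ≈ 36.3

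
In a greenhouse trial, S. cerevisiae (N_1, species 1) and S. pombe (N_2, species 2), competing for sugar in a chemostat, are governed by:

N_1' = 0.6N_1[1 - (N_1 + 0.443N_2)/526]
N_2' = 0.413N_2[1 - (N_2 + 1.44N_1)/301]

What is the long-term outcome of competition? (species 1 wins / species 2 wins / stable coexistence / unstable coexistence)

Compare the nullcline intercepts: K1/α12 = 526/0.443 = 1190 > K2 = 301; K2/α21 = 301/1.44 = 209 < K1 = 526.
Since the inequalities point opposite ways, species 1 can invade but species 2 cannot.

species 1 excludes species 2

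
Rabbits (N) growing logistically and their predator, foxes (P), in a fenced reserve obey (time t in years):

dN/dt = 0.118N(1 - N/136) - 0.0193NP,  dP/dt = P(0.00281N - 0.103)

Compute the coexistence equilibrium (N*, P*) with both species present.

From dP/dt = 0 with P > 0: 0.00281N* = 0.103, so N* = 36.7.
Substitute into dN/dt = 0: 0.118(1 - 36.7/136) = 0.0193P*.
The bracket is 0.73, giving P* = 0.0862/0.0193 = 4.47.

N* ≈ 36.7, P* ≈ 4.47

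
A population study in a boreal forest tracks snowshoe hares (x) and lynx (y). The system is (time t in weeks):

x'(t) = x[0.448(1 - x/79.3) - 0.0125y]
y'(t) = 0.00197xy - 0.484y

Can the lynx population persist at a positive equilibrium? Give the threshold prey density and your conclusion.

Threshold x = 246; K < 246, so no, the predator goes extinct.

The predator equation gives dy/dt > 0 only when x > 0.484/0.00197 = 246.
Without the predator, x → K = 79.3. Since 79.3 < 246, the predator cannot invade.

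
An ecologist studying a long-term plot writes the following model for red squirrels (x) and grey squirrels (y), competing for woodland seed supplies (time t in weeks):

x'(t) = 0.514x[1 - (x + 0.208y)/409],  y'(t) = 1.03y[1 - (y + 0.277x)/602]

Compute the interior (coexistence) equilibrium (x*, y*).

x* ≈ 301, y* ≈ 519

Setting both brackets to zero gives the nullclines x + 0.208y = 409 and 0.277x + y = 602.
Substituting y = 602 - 0.277x into the first: x(1 - 0.208·0.277) = 409 - 0.208·602.
So x* = 284/0.942 = 301, and then y* = 602 - 0.277·301 = 519.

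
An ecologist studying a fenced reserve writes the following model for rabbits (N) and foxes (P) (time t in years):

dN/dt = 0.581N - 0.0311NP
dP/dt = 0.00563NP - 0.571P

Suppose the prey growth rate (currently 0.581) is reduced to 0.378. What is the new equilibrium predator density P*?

P* ≈ 12.2

At the interior fixed point, setting dN/dt = 0 with N > 0 fixes P* = (prey growth rate)/(NP coefficient) — independent of the other coefficients.
With the change, P* = 0.378/0.0311 = 12.2; it falls from 18.7.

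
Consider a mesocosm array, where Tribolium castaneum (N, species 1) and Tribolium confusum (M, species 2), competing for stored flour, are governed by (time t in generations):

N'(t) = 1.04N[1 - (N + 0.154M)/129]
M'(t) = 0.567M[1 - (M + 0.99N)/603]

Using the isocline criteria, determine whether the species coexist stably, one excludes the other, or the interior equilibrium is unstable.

stable coexistence

Compare the nullcline intercepts: K1/α12 = 129/0.154 = 838 > K2 = 603; K2/α21 = 603/0.99 = 609 > K1 = 129.
Since both inequalities hold, each species can invade when rare, so the interior equilibrium is stable.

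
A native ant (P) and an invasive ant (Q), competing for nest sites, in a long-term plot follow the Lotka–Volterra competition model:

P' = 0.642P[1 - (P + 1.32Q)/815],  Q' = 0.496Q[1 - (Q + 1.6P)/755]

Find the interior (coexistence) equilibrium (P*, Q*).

Setting both brackets to zero gives the nullclines P + 1.32Q = 815 and 1.6P + Q = 755.
Substituting Q = 755 - 1.6P into the first: P(1 - 1.32·1.6) = 815 - 1.32·755.
So P* = -182/-1.11 = 163, and then Q* = 755 - 1.6·163 = 494.

P* ≈ 163, Q* ≈ 494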